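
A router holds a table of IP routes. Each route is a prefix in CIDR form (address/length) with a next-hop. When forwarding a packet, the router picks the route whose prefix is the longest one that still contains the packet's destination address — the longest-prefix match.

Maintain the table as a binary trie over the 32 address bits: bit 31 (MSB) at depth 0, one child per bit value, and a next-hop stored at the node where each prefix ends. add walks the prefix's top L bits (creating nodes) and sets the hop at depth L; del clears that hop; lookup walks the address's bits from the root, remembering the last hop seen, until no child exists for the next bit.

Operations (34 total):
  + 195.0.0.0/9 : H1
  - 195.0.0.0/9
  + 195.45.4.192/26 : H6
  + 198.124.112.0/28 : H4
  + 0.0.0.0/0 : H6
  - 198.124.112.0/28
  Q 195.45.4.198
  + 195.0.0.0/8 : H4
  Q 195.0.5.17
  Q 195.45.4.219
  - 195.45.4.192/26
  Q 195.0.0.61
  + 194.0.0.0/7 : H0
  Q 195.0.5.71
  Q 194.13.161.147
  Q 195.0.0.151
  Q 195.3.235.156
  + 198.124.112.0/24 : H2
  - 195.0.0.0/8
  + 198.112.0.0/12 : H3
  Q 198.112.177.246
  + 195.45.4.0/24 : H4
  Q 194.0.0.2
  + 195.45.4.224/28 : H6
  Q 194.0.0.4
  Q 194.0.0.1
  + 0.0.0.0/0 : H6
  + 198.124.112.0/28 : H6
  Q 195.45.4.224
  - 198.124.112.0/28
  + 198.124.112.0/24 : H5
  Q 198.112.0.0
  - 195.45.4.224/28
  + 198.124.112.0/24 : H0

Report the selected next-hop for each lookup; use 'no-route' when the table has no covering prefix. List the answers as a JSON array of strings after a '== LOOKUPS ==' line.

Apply in order:
  + 195.0.0.0/9 (H1) depth=9
  del 195.0.0.0/9 (clear depth 9)
  + 195.45.4.192/26 (H6) depth=26
  + 198.124.112.0/28 (H4) depth=28
  + 0.0.0.0/0 (H6) depth=0
  del 198.124.112.0/28 (clear depth 28)
  lookup 195.45.4.198: bits 11000011001011010000010011 walk d0:H6→d1:-→d2:-→d3:-→d4:-→d5:-→d6:-→d7:-→d8:-→d9:-→d10:-→d11:-→d12:-→d13:-→d14:-→d15:-→d16:-→d17:-→d18:-→d19:-→d20:-→d21:-→d22:-→d23:-→d24:-→d25:-→d26:H6 -> H6
  + 195.0.0.0/8 (H4) depth=8
  lookup 195.0.5.17: bits 1100001100 walk d0:H6→d1:-→d2:-→d3:-→d4:-→d5:-→d6:-→d7:-→d8:H4→d9:-→d10:- -> H4
  lookup 195.45.4.219: bits 11000011001011010000010011 walk d0:H6→d1:-→d2:-→d3:-→d4:-→d5:-→d6:-→d7:-→d8:H4→d9:-→d10:-→d11:-→d12:-→d13:-→d14:-→d15:-→d16:-→d17:-→d18:-→d19:-→d20:-→d21:-→d22:-→d23:-→d24:-→d25:-→d26:H6 -> H6
  del 195.45.4.192/26 (clear depth 26)
  lookup 195.0.0.61: bits 1100001100 walk d0:H6→d1:-→d2:-→d3:-→d4:-→d5:-→d6:-→d7:-→d8:H4→d9:-→d10:- -> H4
  + 194.0.0.0/7 (H0) depth=7
  lookup 195.0.5.71: bits 1100001100 walk d0:H6→d1:-→d2:-→d3:-→d4:-→d5:-→d6:-→d7:H0→d8:H4→d9:-→d10:- -> H4
  lookup 194.13.161.147: bits 1100001 walk d0:H6→d1:-→d2:-→d3:-→d4:-→d5:-→d6:-→d7:H0 -> H0
  lookup 195.0.0.151: bits 1100001100 walk d0:H6→d1:-→d2:-→d3:-→d4:-→d5:-→d6:-→d7:H0→d8:H4→d9:-→d10:- -> H4
  lookup 195.3.235.156: bits 1100001100 walk d0:H6→d1:-→d2:-→d3:-→d4:-→d5:-→d6:-→d7:H0→d8:H4→d9:-→d10:- -> H4
  + 198.124.112.0/24 (H2) depth=24
  del 195.0.0.0/8 (clear depth 8)
  + 198.112.0.0/12 (H3) depth=12
  lookup 198.112.177.246: bits 110001100111 walk d0:H6→d1:-→d2:-→d3:-→d4:-→d5:-→d6:-→d7:-→d8:-→d9:-→d10:-→d11:-→d12:H3 -> H3
  + 195.45.4.0/24 (H4) depth=24
  lookup 194.0.0.2: bits 1100001 walk d0:H6→d1:-→d2:-→d3:-→d4:-→d5:-→d6:-→d7:H0 -> H0
  + 195.45.4.224/28 (H6) depth=28
  lookup 194.0.0.4: bits 1100001 walk d0:H6→d1:-→d2:-→d3:-→d4:-→d5:-→d6:-→d7:H0 -> H0
  lookup 194.0.0.1: bits 1100001 walk d0:H6→d1:-→d2:-→d3:-→d4:-→d5:-→d6:-→d7:H0 -> H0
  + 0.0.0.0/0 (H6) depth=0
  + 198.124.112.0/28 (H6) depth=28
  lookup 195.45.4.224: bits 1100001100101101000001001110 walk d0:H6→d1:-→d2:-→d3:-→d4:-→d5:-→d6:-→d7:H0→d8:-→d9:-→d10:-→d11:-→d12:-→d13:-→d14:-→d15:-→d16:-→d17:-→d18:-→d19:-→d20:-→d21:-→d22:-→d23:-→d24:H4→d25:-→d26:-→d27:-→d28:H6 -> H6
  del 198.124.112.0/28 (clear depth 28)
  + 198.124.112.0/24 (H5) depth=24
  lookup 198.112.0.0: bits 110001100111 walk d0:H6→d1:-→d2:-→d3:-→d4:-→d5:-→d6:-→d7:-→d8:-→d9:-→d10:-→d11:-→d12:H3 -> H3
  del 195.45.4.224/28 (clear depth 28)
  + 198.124.112.0/24 (H0) depth=24

== LOOKUPS ==
["H6","H4","H6","H4","H4","H0","H4","H4","H3","H0","H0","H0","H6","H3"]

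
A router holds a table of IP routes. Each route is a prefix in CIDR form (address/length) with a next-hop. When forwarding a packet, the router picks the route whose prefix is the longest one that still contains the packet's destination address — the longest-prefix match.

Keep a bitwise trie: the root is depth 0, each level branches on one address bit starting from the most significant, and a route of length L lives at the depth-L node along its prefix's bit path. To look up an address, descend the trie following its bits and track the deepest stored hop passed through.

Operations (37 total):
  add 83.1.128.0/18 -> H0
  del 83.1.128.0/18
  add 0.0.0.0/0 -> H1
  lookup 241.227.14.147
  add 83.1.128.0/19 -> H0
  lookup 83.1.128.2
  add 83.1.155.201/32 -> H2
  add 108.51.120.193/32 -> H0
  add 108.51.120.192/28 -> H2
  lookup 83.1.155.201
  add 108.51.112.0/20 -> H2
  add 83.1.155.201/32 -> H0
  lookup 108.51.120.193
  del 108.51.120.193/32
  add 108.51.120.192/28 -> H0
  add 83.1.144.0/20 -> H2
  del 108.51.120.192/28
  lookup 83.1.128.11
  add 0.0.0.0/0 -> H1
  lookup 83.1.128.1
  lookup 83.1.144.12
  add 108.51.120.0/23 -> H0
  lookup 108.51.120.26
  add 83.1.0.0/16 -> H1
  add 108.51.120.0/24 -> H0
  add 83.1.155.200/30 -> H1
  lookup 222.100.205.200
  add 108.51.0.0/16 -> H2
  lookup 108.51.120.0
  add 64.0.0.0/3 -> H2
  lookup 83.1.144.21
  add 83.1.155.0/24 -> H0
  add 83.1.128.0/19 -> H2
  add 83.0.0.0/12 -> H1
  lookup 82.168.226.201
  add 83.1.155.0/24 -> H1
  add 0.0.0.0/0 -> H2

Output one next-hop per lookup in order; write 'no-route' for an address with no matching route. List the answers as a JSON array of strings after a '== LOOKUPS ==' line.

Apply in order:
  + 83.1.128.0/18 (H0) depth=18
  - 83.1.128.0/18 clear@18
  + 0.0.0.0/0 (H1) depth=0
  ? 241.227.14.147  path d0:H1  best=H1
  + 83.1.128.0/19 (H0) depth=19
  ? 83.1.128.2  path d0:H1→d1:-→d2:-→d3:-→d4:-→d5:-→d6:-→d7:-→d8:-→d9:-→d10:-→d11:-→d12:-→d13:-→d14:-→d15:-→d16:-→d17:-→d18:-→d19:H0  best=H0
  + 83.1.155.201/32 (H2) depth=32
  + 108.51.120.193/32 (H0) depth=32
  + 108.51.120.192/28 (H2) depth=28
  ? 83.1.155.201  path d0:H1→d1:-→d2:-→d3:-→d4:-→d5:-→d6:-→d7:-→d8:-→d9:-→d10:-→d11:-→d12:-→d13:-→d14:-→d15:-→d16:-→d17:-→d18:-→d19:H0→d20:-→d21:-→d22:-→d23:-→d24:-→d25:-→d26:-→d27:-→d28:-→d29:-→d30:-→d31:-→d32:H2  best=H2
  + 108.51.112.0/20 (H2) depth=20
  + 83.1.155.201/32 (H0) depth=32
  ? 108.51.120.193  path d0:H1→d1:-→d2:-→d3:-→d4:-→d5:-→d6:-→d7:-→d8:-→d9:-→d10:-→d11:-→d12:-→d13:-→d14:-→d15:-→d16:-→d17:-→d18:-→d19:-→d20:H2→d21:-→d22:-→d23:-→d24:-→d25:-→d26:-→d27:-→d28:H2→d29:-→d30:-→d31:-→d32:H0  best=H0
  - 108.51.120.193/32 clear@32
  + 108.51.120.192/28 (H0) depth=28
  + 83.1.144.0/20 (H2) depth=20
  - 108.51.120.192/28 clear@28
  ? 83.1.128.11  path d0:H1→d1:-→d2:-→d3:-→d4:-→d5:-→d6:-→d7:-→d8:-→d9:-→d10:-→d11:-→d12:-→d13:-→d14:-→d15:-→d16:-→d17:-→d18:-→d19:H0  best=H0
  + 0.0.0.0/0 (H1) depth=0
  ? 83.1.128.1  path d0:H1→d1:-→d2:-→d3:-→d4:-→d5:-→d6:-→d7:-→d8:-→d9:-→d10:-→d11:-→d12:-→d13:-→d14:-→d15:-→d16:-→d17:-→d18:-→d19:H0  best=H0
  ? 83.1.144.12  path d0:H1→d1:-→d2:-→d3:-→d4:-→d5:-→d6:-→d7:-→d8:-→d9:-→d10:-→d11:-→d12:-→d13:-→d14:-→d15:-→d16:-→d17:-→d18:-→d19:H0→d20:H2  best=H2
  + 108.51.120.0/23 (H0) depth=23
  ? 108.51.120.26  path d0:H1→d1:-→d2:-→d3:-→d4:-→d5:-→d6:-→d7:-→d8:-→d9:-→d10:-→d11:-→d12:-→d13:-→d14:-→d15:-→d16:-→d17:-→d18:-→d19:-→d20:H2→d21:-→d22:-→d23:H0→d24:-  best=H0
  + 83.1.0.0/16 (H1) depth=16
  + 108.51.120.0/24 (H0) depth=24
  + 83.1.155.200/30 (H1) depth=30
  ? 222.100.205.200  path d0:H1  best=H1
  + 108.51.0.0/16 (H2) depth=16
  ? 108.51.120.0  path d0:H1→d1:-→d2:-→d3:-→d4:-→d5:-→d6:-→d7:-→d8:-→d9:-→d10:-→d11:-→d12:-→d13:-→d14:-→d15:-→d16:H2→d17:-→d18:-→d19:-→d20:H2→d21:-→d22:-→d23:H0→d24:H0  best=H0
  + 64.0.0.0/3 (H2) depth=3
  ? 83.1.144.21  path d0:H1→d1:-→d2:-→d3:H2→d4:-→d5:-→d6:-→d7:-→d8:-→d9:-→d10:-→d11:-→d12:-→d13:-→d14:-→d15:-→d16:H1→d17:-→d18:-→d19:H0→d20:H2  best=H2
  + 83.1.155.0/24 (H0) depth=24
  + 83.1.128.0/19 (H2) depth=19
  + 83.0.0.0/12 (H1) depth=12
  ? 82.168.226.201  path d0:H1→d1:-→d2:-→d3:H2→d4:-→d5:-→d6:-→d7:-  best=H2
  + 83.1.155.0/24 (H1) depth=24
  + 0.0.0.0/0 (H2) depth=0

== LOOKUPS ==
["H1","H0","H2","H0","H0","H0","H2","H0","H1","H0","H2","H2"]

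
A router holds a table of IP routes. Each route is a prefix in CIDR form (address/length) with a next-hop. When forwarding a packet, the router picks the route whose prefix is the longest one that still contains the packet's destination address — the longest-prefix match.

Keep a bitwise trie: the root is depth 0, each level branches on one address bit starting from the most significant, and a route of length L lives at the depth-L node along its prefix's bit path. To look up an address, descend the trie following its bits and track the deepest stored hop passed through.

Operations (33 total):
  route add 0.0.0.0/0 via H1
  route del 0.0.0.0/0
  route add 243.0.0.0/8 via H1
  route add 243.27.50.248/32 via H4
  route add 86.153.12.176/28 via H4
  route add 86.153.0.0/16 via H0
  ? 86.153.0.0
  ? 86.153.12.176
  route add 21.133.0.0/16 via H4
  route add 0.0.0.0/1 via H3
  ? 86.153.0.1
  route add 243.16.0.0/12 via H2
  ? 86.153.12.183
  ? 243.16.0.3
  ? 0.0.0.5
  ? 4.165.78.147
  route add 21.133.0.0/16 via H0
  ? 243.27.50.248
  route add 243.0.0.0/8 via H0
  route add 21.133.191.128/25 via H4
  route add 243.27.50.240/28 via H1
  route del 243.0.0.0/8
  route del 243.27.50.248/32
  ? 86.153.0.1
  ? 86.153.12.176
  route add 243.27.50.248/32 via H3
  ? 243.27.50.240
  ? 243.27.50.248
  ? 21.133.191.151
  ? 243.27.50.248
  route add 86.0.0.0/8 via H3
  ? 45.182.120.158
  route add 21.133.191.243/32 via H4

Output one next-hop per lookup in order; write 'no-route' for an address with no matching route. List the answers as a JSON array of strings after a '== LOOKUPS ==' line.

Apply in order:
  add 0.0.0.0/0 -> H1 at depth 0
  del 0.0.0.0/0 (clear depth 0)
  add 243.0.0.0/8 -> H1 at depth 8
  add 243.27.50.248/32 -> H4 at depth 32
  add 86.153.12.176/28 -> H4 at depth 28
  add 86.153.0.0/16 -> H0 at depth 16
  ? 86.153.0.0  path d0:-→d1:-→d2:-→d3:-→d4:-→d5:-→d6:-→d7:-→d8:-→d9:-→d10:-→d11:-→d12:-→d13:-→d14:-→d15:-→d16:H0→d17:-→d18:-→d19:-→d20:-  best=H0
  ? 86.153.12.176  path d0:-→d1:-→d2:-→d3:-→d4:-→d5:-→d6:-→d7:-→d8:-→d9:-→d10:-→d11:-→d12:-→d13:-→d14:-→d15:-→d16:H0→d17:-→d18:-→d19:-→d20:-→d21:-→d22:-→d23:-→d24:-→d25:-→d26:-→d27:-→d28:H4  best=H4
  add 21.133.0.0/16 -> H4 at depth 16
  add 0.0.0.0/1 -> H3 at depth 1
  ? 86.153.0.1  path d0:-→d1:H3→d2:-→d3:-→d4:-→d5:-→d6:-→d7:-→d8:-→d9:-→d10:-→d11:-→d12:-→d13:-→d14:-→d15:-→d16:H0→d17:-→d18:-→d19:-→d20:-  best=H0
  add 243.16.0.0/12 -> H2 at depth 12
  ? 86.153.12.183  path d0:-→d1:H3→d2:-→d3:-→d4:-→d5:-→d6:-→d7:-→d8:-→d9:-→d10:-→d11:-→d12:-→d13:-→d14:-→d15:-→d16:H0→d17:-→d18:-→d19:-→d20:-→d21:-→d22:-→d23:-→d24:-→d25:-→d26:-→d27:-→d28:H4  best=H4
  ? 243.16.0.3  path d0:-→d1:-→d2:-→d3:-→d4:-→d5:-→d6:-→d7:-→d8:H1→d9:-→d10:-→d11:-→d12:H2  best=H2
  ? 0.0.0.5  path d0:-→d1:H3→d2:-→d3:-  best=H3
  ? 4.165.78.147  path d0:-→d1:H3→d2:-→d3:-  best=H3
  add 21.133.0.0/16 -> H0 at depth 16
  ? 243.27.50.248  path d0:-→d1:-→d2:-→d3:-→d4:-→d5:-→d6:-→d7:-→d8:H1→d9:-→d10:-→d11:-→d12:H2→d13:-→d14:-→d15:-→d16:-→d17:-→d18:-→d19:-→d20:-→d21:-→d22:-→d23:-→d24:-→d25:-→d26:-→d27:-→d28:-→d29:-→d30:-→d31:-→d32:H4  best=H4
  add 243.0.0.0/8 -> H0 at depth 8
  add 21.133.191.128/25 -> H4 at depth 25
  add 243.27.50.240/28 -> H1 at depth 28
  del 243.0.0.0/8 (clear depth 8)
  del 243.27.50.248/32 (clear depth 32)
  ? 86.153.0.1  path d0:-→d1:H3→d2:-→d3:-→d4:-→d5:-→d6:-→d7:-→d8:-→d9:-→d10:-→d11:-→d12:-→d13:-→d14:-→d15:-→d16:H0→d17:-→d18:-→d19:-→d20:-  best=H0
  ? 86.153.12.176  path d0:-→d1:H3→d2:-→d3:-→d4:-→d5:-→d6:-→d7:-→d8:-→d9:-→d10:-→d11:-→d12:-→d13:-→d14:-→d15:-→d16:H0→d17:-→d18:-→d19:-→d20:-→d21:-→d22:-→d23:-→d24:-→d25:-→d26:-→d27:-→d28:H4  best=H4
  add 243.27.50.248/32 -> H3 at depth 32
  ? 243.27.50.240  path d0:-→d1:-→d2:-→d3:-→d4:-→d5:-→d6:-→d7:-→d8:-→d9:-→d10:-→d11:-→d12:H2→d13:-→d14:-→d15:-→d16:-→d17:-→d18:-→d19:-→d20:-→d21:-→d22:-→d23:-→d24:-→d25:-→d26:-→d27:-→d28:H1  best=H1
  ? 243.27.50.248  path d0:-→d1:-→d2:-→d3:-→d4:-→d5:-→d6:-→d7:-→d8:-→d9:-→d10:-→d11:-→d12:H2→d13:-→d14:-→d15:-→d16:-→d17:-→d18:-→d19:-→d20:-→d21:-→d22:-→d23:-→d24:-→d25:-→d26:-→d27:-→d28:H1→d29:-→d30:-→d31:-→d32:H3  best=H3
  ? 21.133.191.151  path d0:-→d1:H3→d2:-→d3:-→d4:-→d5:-→d6:-→d7:-→d8:-→d9:-→d10:-→d11:-→d12:-→d13:-→d14:-→d15:-→d16:H0→d17:-→d18:-→d19:-→d20:-→d21:-→d22:-→d23:-→d24:-→d25:H4  best=H4
  ? 243.27.50.248  path d0:-→d1:-→d2:-→d3:-→d4:-→d5:-→d6:-→d7:-→d8:-→d9:-→d10:-→d11:-→d12:H2→d13:-→d14:-→d15:-→d16:-→d17:-→d18:-→d19:-→d20:-→d21:-→d22:-→d23:-→d24:-→d25:-→d26:-→d27:-→d28:H1→d29:-→d30:-→d31:-→d32:H3  best=H3
  add 86.0.0.0/8 -> H3 at depth 8
  ? 45.182.120.158  path d0:-→d1:H3→d2:-  best=H3
  add 21.133.191.243/32 -> H4 at depth 32

== LOOKUPS ==
["H0","H4","H0","H4","H2","H3","H3","H4","H0","H4","H1","H3","H4","H3","H3"]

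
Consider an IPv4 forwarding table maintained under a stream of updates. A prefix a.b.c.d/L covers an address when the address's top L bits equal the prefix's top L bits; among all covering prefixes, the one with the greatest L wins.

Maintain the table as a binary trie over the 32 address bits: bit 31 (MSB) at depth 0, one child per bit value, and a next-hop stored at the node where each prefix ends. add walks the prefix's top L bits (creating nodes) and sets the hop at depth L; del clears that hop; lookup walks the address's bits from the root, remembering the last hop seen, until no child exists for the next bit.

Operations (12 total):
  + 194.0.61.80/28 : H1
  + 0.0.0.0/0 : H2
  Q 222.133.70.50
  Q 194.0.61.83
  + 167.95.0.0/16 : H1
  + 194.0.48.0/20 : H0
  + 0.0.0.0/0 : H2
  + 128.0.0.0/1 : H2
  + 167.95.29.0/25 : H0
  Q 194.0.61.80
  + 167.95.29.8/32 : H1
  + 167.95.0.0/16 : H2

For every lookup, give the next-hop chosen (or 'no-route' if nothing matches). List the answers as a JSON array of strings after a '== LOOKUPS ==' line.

Trace:
  + 194.0.61.80/28 (H1) depth=28
  + 0.0.0.0/0 (H2) depth=0
  ? 222.133.70.50  path d0:H2→d1:-→d2:-→d3:-  best=H2
  ? 194.0.61.83  path d0:H2→d1:-→d2:-→d3:-→d4:-→d5:-→d6:-→d7:-→d8:-→d9:-→d10:-→d11:-→d12:-→d13:-→d14:-→d15:-→d16:-→d17:-→d18:-→d19:-→d20:-→d21:-→d22:-→d23:-→d24:-→d25:-→d26:-→d27:-→d28:H1  best=H1
  + 167.95.0.0/16 (H1) depth=16
  + 194.0.48.0/20 (H0) depth=20
  + 0.0.0.0/0 (H2) depth=0
  + 128.0.0.0/1 (H2) depth=1
  + 167.95.29.0/25 (H0) depth=25
  ? 194.0.61.80  path d0:H2→d1:H2→d2:-→d3:-→d4:-→d5:-→d6:-→d7:-→d8:-→d9:-→d10:-→d11:-→d12:-→d13:-→d14:-→d15:-→d16:-→d17:-→d18:-→d19:-→d20:H0→d21:-→d22:-→d23:-→d24:-→d25:-→d26:-→d27:-→d28:H1  best=H1
  + 167.95.29.8/32 (H1) depth=32
  + 167.95.0.0/16 (H2) depth=16

== LOOKUPS ==
["H2","H1","H1"]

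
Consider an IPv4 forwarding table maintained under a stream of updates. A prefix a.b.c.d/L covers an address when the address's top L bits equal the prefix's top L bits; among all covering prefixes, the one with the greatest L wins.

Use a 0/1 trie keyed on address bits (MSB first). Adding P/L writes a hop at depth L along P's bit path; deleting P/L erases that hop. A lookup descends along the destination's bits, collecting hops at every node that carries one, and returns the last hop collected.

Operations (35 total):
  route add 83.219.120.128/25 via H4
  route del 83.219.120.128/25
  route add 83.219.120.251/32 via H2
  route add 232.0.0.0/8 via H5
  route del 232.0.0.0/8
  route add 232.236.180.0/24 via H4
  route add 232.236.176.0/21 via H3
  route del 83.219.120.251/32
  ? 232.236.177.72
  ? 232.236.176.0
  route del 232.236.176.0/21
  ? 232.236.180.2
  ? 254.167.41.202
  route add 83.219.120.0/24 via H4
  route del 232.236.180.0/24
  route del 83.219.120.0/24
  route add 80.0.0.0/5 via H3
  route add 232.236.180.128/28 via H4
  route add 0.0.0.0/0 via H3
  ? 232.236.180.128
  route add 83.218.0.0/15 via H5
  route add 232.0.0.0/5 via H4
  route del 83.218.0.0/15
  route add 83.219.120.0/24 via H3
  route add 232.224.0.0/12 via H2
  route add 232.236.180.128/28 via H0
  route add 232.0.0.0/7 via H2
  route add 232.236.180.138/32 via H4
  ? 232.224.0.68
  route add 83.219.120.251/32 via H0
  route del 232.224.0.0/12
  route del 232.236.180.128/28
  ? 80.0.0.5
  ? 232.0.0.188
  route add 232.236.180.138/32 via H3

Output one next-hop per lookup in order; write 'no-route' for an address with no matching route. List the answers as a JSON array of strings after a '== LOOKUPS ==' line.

Trace:
  + 83.219.120.128/25 (H4) depth=25
  del 83.219.120.128/25 (clear depth 25)
  + 83.219.120.251/32 (H2) depth=32
  + 232.0.0.0/8 (H5) depth=8
  del 232.0.0.0/8 (clear depth 8)
  + 232.236.180.0/24 (H4) depth=24
  + 232.236.176.0/21 (H3) depth=21
  del 83.219.120.251/32 (clear depth 32)
  Q 232.236.177.72: descend 111010001110110010110 ; hops seen [H3] ; pick H3
  Q 232.236.176.0: descend 111010001110110010110 ; hops seen [H3] ; pick H3
  del 232.236.176.0/21 (clear depth 21)
  Q 232.236.180.2: descend 111010001110110010110100 ; hops seen [H4] ; pick H4
  Q 254.167.41.202: descend 111 ; hops seen [∅] ; pick no-route
  + 83.219.120.0/24 (H4) depth=24
  del 232.236.180.0/24 (clear depth 24)
  del 83.219.120.0/24 (clear depth 24)
  + 80.0.0.0/5 (H3) depth=5
  + 232.236.180.128/28 (H4) depth=28
  + 0.0.0.0/0 (H3) depth=0
  Q 232.236.180.128: descend 1110100011101100101101001000 ; hops seen [H3,H4] ; pick H4
  + 83.218.0.0/15 (H5) depth=15
  + 232.0.0.0/5 (H4) depth=5
  del 83.218.0.0/15 (clear depth 15)
  + 83.219.120.0/24 (H3) depth=24
  + 232.224.0.0/12 (H2) depth=12
  + 232.236.180.128/28 (H0) depth=28
  + 232.0.0.0/7 (H2) depth=7
  + 232.236.180.138/32 (H4) depth=32
  Q 232.224.0.68: descend 111010001110 ; hops seen [H3,H4,H2,H2] ; pick H2
  + 83.219.120.251/32 (H0) depth=32
  del 232.224.0.0/12 (clear depth 12)
  del 232.236.180.128/28 (clear depth 28)
  Q 80.0.0.5: descend 010100 ; hops seen [H3,H3] ; pick H3
  Q 232.0.0.188: descend 11101000 ; hops seen [H3,H4,H2] ; pick H2
  + 232.236.180.138/32 (H3) depth=32

== LOOKUPS ==
["H3","H3","H4","no-route","H4","H2","H3","H2"]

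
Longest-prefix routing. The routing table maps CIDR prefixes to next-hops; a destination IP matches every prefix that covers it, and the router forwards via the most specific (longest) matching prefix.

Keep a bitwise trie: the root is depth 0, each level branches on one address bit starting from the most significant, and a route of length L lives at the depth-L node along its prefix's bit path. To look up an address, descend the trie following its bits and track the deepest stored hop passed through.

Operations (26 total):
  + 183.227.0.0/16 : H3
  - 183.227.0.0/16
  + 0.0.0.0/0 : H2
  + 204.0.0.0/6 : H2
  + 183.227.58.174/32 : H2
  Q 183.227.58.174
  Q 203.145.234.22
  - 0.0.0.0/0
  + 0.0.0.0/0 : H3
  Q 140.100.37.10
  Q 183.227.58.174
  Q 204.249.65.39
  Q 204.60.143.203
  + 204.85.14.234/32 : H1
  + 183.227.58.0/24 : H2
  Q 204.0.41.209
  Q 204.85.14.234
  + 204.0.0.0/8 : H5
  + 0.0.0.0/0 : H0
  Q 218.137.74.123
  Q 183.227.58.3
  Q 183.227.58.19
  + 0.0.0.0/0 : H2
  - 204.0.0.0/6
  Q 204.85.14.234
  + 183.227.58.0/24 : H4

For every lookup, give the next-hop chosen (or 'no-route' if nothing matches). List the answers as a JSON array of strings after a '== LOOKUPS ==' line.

Apply in order:
  add 183.227.0.0/16 -> H3 at depth 16
  - 183.227.0.0/16 clear@16
  add 0.0.0.0/0 -> H2 at depth 0
  add 204.0.0.0/6 -> H2 at depth 6
  add 183.227.58.174/32 -> H2 at depth 32
  ? 183.227.58.174  path d0:H2→d1:-→d2:-→d3:-→d4:-→d5:-→d6:-→d7:-→d8:-→d9:-→d10:-→d11:-→d12:-→d13:-→d14:-→d15:-→d16:-→d17:-→d18:-→d19:-→d20:-→d21:-→d22:-→d23:-→d24:-→d25:-→d26:-→d27:-→d28:-→d29:-→d30:-→d31:-→d32:H2  best=H2
  ? 203.145.234.22  path d0:H2→d1:-→d2:-→d3:-→d4:-→d5:-  best=H2
  - 0.0.0.0/0 clear@0
  add 0.0.0.0/0 -> H3 at depth 0
  ? 140.100.37.10  path d0:H3→d1:-→d2:-  best=H3
  ? 183.227.58.174  path d0:H3→d1:-→d2:-→d3:-→d4:-→d5:-→d6:-→d7:-→d8:-→d9:-→d10:-→d11:-→d12:-→d13:-→d14:-→d15:-→d16:-→d17:-→d18:-→d19:-→d20:-→d21:-→d22:-→d23:-→d24:-→d25:-→d26:-→d27:-→d28:-→d29:-→d30:-→d31:-→d32:H2  best=H2
  ? 204.249.65.39  path d0:H3→d1:-→d2:-→d3:-→d4:-→d5:-→d6:H2  best=H2
  ? 204.60.143.203  path d0:H3→d1:-→d2:-→d3:-→d4:-→d5:-→d6:H2  best=H2
  add 204.85.14.234/32 -> H1 at depth 32
  add 183.227.58.0/24 -> H2 at depth 24
  ? 204.0.41.209  path d0:H3→d1:-→d2:-→d3:-→d4:-→d5:-→d6:H2→d7:-→d8:-→d9:-  best=H2
  ? 204.85.14.234  path d0:H3→d1:-→d2:-→d3:-→d4:-→d5:-→d6:H2→d7:-→d8:-→d9:-→d10:-→d11:-→d12:-→d13:-→d14:-→d15:-→d16:-→d17:-→d18:-→d19:-→d20:-→d21:-→d22:-→d23:-→d24:-→d25:-→d26:-→d27:-→d28:-→d29:-→d30:-→d31:-→d32:H1  best=H1
  add 204.0.0.0/8 -> H5 at depth 8
  add 0.0.0.0/0 -> H0 at depth 0
  ? 218.137.74.123  path d0:H0→d1:-→d2:-→d3:-  best=H0
  ? 183.227.58.3  path d0:H0→d1:-→d2:-→d3:-→d4:-→d5:-→d6:-→d7:-→d8:-→d9:-→d10:-→d11:-→d12:-→d13:-→d14:-→d15:-→d16:-→d17:-→d18:-→d19:-→d20:-→d21:-→d22:-→d23:-→d24:H2  best=H2
  ? 183.227.58.19  path d0:H0→d1:-→d2:-→d3:-→d4:-→d5:-→d6:-→d7:-→d8:-→d9:-→d10:-→d11:-→d12:-→d13:-→d14:-→d15:-→d16:-→d17:-→d18:-→d19:-→d20:-→d21:-→d22:-→d23:-→d24:H2  best=H2
  add 0.0.0.0/0 -> H2 at depth 0
  - 204.0.0.0/6 clear@6
  ? 204.85.14.234  path d0:H2→d1:-→d2:-→d3:-→d4:-→d5:-→d6:-→d7:-→d8:H5→d9:-→d10:-→d11:-→d12:-→d13:-→d14:-→d15:-→d16:-→d17:-→d18:-→d19:-→d20:-→d21:-→d22:-→d23:-→d24:-→d25:-→d26:-→d27:-→d28:-→d29:-→d30:-→d31:-→d32:H1  best=H1
  add 183.227.58.0/24 -> H4 at depth 24

== LOOKUPS ==
["H2","H2","H3","H2","H2","H2","H2","H1","H0","H2","H2","H1"]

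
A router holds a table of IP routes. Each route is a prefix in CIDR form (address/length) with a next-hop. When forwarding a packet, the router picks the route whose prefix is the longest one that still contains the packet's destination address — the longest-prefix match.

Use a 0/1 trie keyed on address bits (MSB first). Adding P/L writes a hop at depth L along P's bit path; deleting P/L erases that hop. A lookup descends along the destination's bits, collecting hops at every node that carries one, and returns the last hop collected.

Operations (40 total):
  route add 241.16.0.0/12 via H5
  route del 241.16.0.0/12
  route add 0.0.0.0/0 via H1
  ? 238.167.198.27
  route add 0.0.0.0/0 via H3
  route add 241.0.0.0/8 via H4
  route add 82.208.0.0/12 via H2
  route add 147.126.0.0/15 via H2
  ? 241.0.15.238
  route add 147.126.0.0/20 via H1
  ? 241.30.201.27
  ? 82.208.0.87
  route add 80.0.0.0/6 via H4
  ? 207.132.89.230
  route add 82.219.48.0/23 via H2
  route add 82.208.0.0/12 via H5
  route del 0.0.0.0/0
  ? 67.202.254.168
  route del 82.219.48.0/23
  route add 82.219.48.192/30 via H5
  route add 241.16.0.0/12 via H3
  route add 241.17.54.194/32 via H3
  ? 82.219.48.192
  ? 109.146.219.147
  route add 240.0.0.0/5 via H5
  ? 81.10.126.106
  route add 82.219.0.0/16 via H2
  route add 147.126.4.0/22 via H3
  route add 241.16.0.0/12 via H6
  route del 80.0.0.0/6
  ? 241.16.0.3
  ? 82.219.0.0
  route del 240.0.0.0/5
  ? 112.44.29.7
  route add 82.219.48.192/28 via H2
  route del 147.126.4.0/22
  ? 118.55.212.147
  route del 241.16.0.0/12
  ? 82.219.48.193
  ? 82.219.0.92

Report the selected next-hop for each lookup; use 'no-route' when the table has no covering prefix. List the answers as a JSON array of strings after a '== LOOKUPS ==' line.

Process each operation:
  + 241.16.0.0/12 (H5) depth=12
  - 241.16.0.0/12 clear@12
  + 0.0.0.0/0 (H1) depth=0
  Q 238.167.198.27: descend 111 ; hops seen [H1] ; pick H1
  + 0.0.0.0/0 (H3) depth=0
  + 241.0.0.0/8 (H4) depth=8
  + 82.208.0.0/12 (H2) depth=12
  + 147.126.0.0/15 (H2) depth=15
  Q 241.0.15.238: descend 11110001000 ; hops seen [H3,H4] ; pick H4
  + 147.126.0.0/20 (H1) depth=20
  Q 241.30.201.27: descend 111100010001 ; hops seen [H3,H4] ; pick H4
  Q 82.208.0.87: descend 010100101101 ; hops seen [H3,H2] ; pick H2
  + 80.0.0.0/6 (H4) depth=6
  Q 207.132.89.230: descend 11 ; hops seen [H3] ; pick H3
  + 82.219.48.0/23 (H2) depth=23
  + 82.208.0.0/12 (H5) depth=12
  - 0.0.0.0/0 clear@0
  Q 67.202.254.168: descend 010 ; hops seen [∅] ; pick no-route
  - 82.219.48.0/23 clear@23
  + 82.219.48.192/30 (H5) depth=30
  + 241.16.0.0/12 (H3) depth=12
  + 241.17.54.194/32 (H3) depth=32
  Q 82.219.48.192: descend 010100101101101100110000110000 ; hops seen [H4,H5,H5] ; pick H5
  Q 109.146.219.147: descend 01 ; hops seen [∅] ; pick no-route
  + 240.0.0.0/5 (H5) depth=5
  Q 81.10.126.106: descend 010100 ; hops seen [H4] ; pick H4
  + 82.219.0.0/16 (H2) depth=16
  + 147.126.4.0/22 (H3) depth=22
  + 241.16.0.0/12 (H6) depth=12
  - 80.0.0.0/6 clear@6
  Q 241.16.0.3: descend 111100010001000 ; hops seen [H5,H4,H6] ; pick H6
  Q 82.219.0.0: descend 010100101101101100 ; hops seen [H5,H2] ; pick H2
  - 240.0.0.0/5 clear@5
  Q 112.44.29.7: descend 01 ; hops seen [∅] ; pick no-route
  + 82.219.48.192/28 (H2) depth=28
  - 147.126.4.0/22 clear@22
  Q 118.55.212.147: descend 01 ; hops seen [∅] ; pick no-route
  - 241.16.0.0/12 clear@12
  Q 82.219.48.193: descend 010100101101101100110000110000 ; hops seen [H5,H2,H2,H5] ; pick H5
  Q 82.219.0.92: descend 010100101101101100 ; hops seen [H5,H2] ; pick H2

== LOOKUPS ==
["H1","H4","H4","H2","H3","no-route","H5","no-route","H4","H6","H2","no-route","no-route","H5","H2"]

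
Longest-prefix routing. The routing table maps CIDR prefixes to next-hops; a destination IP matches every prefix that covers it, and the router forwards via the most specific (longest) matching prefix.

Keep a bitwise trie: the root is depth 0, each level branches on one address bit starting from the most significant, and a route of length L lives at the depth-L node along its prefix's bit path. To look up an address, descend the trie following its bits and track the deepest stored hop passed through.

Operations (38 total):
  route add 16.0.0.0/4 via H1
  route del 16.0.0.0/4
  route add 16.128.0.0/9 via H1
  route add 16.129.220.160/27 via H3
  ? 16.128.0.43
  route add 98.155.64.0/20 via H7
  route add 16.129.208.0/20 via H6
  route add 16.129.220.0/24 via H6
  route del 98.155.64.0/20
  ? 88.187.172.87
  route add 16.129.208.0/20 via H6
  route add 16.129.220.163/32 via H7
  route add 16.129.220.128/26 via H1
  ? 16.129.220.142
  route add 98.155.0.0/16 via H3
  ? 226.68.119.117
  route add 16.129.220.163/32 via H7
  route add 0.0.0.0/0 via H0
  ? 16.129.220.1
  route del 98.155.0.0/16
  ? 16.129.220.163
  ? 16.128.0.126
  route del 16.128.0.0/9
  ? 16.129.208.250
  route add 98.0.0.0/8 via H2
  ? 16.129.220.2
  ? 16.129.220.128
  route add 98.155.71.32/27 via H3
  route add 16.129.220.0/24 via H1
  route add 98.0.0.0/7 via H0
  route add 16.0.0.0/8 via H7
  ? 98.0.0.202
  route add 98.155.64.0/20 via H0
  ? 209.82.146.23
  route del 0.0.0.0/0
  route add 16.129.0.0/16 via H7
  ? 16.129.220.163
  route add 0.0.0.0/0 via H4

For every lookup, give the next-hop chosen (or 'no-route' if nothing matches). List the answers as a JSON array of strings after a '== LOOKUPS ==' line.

Apply in order:
  + 16.0.0.0/4 (H1) depth=4
  - 16.0.0.0/4 clear@4
  + 16.128.0.0/9 (H1) depth=9
  + 16.129.220.160/27 (H3) depth=27
  Q 16.128.0.43: descend 000100001000000 ; hops seen [H1] ; pick H1
  + 98.155.64.0/20 (H7) depth=20
  + 16.129.208.0/20 (H6) depth=20
  + 16.129.220.0/24 (H6) depth=24
  - 98.155.64.0/20 clear@20
  Q 88.187.172.87: descend 01 ; hops seen [∅] ; pick no-route
  + 16.129.208.0/20 (H6) depth=20
  + 16.129.220.163/32 (H7) depth=32
  + 16.129.220.128/26 (H1) depth=26
  Q 16.129.220.142: descend 00010000100000011101110010 ; hops seen [H1,H6,H6,H1] ; pick H1
  + 98.155.0.0/16 (H3) depth=16
  Q 226.68.119.117: descend ε ; hops seen [∅] ; pick no-route
  + 16.129.220.163/32 (H7) depth=32
  + 0.0.0.0/0 (H0) depth=0
  Q 16.129.220.1: descend 000100001000000111011100 ; hops seen [H0,H1,H6,H6] ; pick H6
  - 98.155.0.0/16 clear@16
  Q 16.129.220.163: descend 00010000100000011101110010100011 ; hops seen [H0,H1,H6,H6,H1,H3,H7] ; pick H7
  Q 16.128.0.126: descend 000100001000000 ; hops seen [H0,H1] ; pick H1
  - 16.128.0.0/9 clear@9
  Q 16.129.208.250: descend 00010000100000011101 ; hops seen [H0,H6] ; pick H6
  + 98.0.0.0/8 (H2) depth=8
  Q 16.129.220.2: descend 000100001000000111011100 ; hops seen [H0,H6,H6] ; pick H6
  Q 16.129.220.128: descend 00010000100000011101110010 ; hops seen [H0,H6,H6,H1] ; pick H1
  + 98.155.71.32/27 (H3) depth=27
  + 16.129.220.0/24 (H1) depth=24
  + 98.0.0.0/7 (H0) depth=7
  + 16.0.0.0/8 (H7) depth=8
  Q 98.0.0.202: descend 01100010 ; hops seen [H0,H0,H2] ; pick H2
  + 98.155.64.0/20 (H0) depth=20
  Q 209.82.146.23: descend ε ; hops seen [H0] ; pick H0
  - 0.0.0.0/0 clear@0
  + 16.129.0.0/16 (H7) depth=16
  Q 16.129.220.163: descend 00010000100000011101110010100011 ; hops seen [H7,H7,H6,H1,H1,H3,H7] ; pick H7
  + 0.0.0.0/0 (H4) depth=0

== LOOKUPS ==
["H1","no-route","H1","no-route","H6","H7","H1","H6","H6","H1","H2","H0","H7"]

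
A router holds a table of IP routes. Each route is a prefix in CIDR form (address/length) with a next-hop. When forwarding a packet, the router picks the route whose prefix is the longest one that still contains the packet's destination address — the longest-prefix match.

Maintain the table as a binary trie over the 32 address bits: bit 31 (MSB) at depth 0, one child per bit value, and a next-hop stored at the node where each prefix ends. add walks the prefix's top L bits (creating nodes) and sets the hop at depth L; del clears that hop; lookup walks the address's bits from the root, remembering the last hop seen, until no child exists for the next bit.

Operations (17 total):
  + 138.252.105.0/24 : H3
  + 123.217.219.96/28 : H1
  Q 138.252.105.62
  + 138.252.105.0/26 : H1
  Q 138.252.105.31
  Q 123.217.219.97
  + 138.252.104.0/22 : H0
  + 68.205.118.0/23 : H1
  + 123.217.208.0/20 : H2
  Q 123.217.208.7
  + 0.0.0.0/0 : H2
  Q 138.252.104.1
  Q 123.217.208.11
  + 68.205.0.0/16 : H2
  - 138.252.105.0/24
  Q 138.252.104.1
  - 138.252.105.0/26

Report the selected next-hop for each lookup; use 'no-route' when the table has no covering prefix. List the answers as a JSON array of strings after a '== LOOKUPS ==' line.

Trace:
  add 138.252.105.0/24 -> H3 at depth 24
  add 123.217.219.96/28 -> H1 at depth 28
  ? 138.252.105.62  path d0:-→d1:-→d2:-→d3:-→d4:-→d5:-→d6:-→d7:-→d8:-→d9:-→d10:-→d11:-→d12:-→d13:-→d14:-→d15:-→d16:-→d17:-→d18:-→d19:-→d20:-→d21:-→d22:-→d23:-→d24:H3  best=H3
  add 138.252.105.0/26 -> H1 at depth 26
  ? 138.252.105.31  path d0:-→d1:-→d2:-→d3:-→d4:-→d5:-→d6:-→d7:-→d8:-→d9:-→d10:-→d11:-→d12:-→d13:-→d14:-→d15:-→d16:-→d17:-→d18:-→d19:-→d20:-→d21:-→d22:-→d23:-→d24:H3→d25:-→d26:H1  best=H1
  ? 123.217.219.97  path d0:-→d1:-→d2:-→d3:-→d4:-→d5:-→d6:-→d7:-→d8:-→d9:-→d10:-→d11:-→d12:-→d13:-→d14:-→d15:-→d16:-→d17:-→d18:-→d19:-→d20:-→d21:-→d22:-→d23:-→d24:-→d25:-→d26:-→d27:-→d28:H1  best=H1
  add 138.252.104.0/22 -> H0 at depth 22
  add 68.205.118.0/23 -> H1 at depth 23
  add 123.217.208.0/20 -> H2 at depth 20
  ? 123.217.208.7  path d0:-→d1:-→d2:-→d3:-→d4:-→d5:-→d6:-→d7:-→d8:-→d9:-→d10:-→d11:-→d12:-→d13:-→d14:-→d15:-→d16:-→d17:-→d18:-→d19:-→d20:H2  best=H2
  add 0.0.0.0/0 -> H2 at depth 0
  ? 138.252.104.1  path d0:H2→d1:-→d2:-→d3:-→d4:-→d5:-→d6:-→d7:-→d8:-→d9:-→d10:-→d11:-→d12:-→d13:-→d14:-→d15:-→d16:-→d17:-→d18:-→d19:-→d20:-→d21:-→d22:H0→d23:-  best=H0
  ? 123.217.208.11  path d0:H2→d1:-→d2:-→d3:-→d4:-→d5:-→d6:-→d7:-→d8:-→d9:-→d10:-→d11:-→d12:-→d13:-→d14:-→d15:-→d16:-→d17:-→d18:-→d19:-→d20:H2  best=H2
  add 68.205.0.0/16 -> H2 at depth 16
  - 138.252.105.0/24 clear@24
  ? 138.252.104.1  path d0:H2→d1:-→d2:-→d3:-→d4:-→d5:-→d6:-→d7:-→d8:-→d9:-→d10:-→d11:-→d12:-→d13:-→d14:-→d15:-→d16:-→d17:-→d18:-→d19:-→d20:-→d21:-→d22:H0→d23:-  best=H0
  - 138.252.105.0/26 clear@26

== LOOKUPS ==
["H3","H1","H1","H2","H0","H2","H0"]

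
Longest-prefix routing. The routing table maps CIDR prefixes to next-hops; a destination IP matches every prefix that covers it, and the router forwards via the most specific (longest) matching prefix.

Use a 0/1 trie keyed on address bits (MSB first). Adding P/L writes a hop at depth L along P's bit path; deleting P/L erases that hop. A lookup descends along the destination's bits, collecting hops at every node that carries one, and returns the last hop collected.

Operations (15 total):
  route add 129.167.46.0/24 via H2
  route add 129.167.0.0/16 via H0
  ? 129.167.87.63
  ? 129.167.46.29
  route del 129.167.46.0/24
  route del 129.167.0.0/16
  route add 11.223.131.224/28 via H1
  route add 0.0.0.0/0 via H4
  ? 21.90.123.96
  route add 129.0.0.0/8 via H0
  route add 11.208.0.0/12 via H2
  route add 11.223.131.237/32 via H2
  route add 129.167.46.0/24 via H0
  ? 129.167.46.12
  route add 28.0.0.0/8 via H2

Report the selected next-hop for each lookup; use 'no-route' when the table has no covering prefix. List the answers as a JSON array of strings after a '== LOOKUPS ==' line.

Apply in order:
  add 129.167.46.0/24 -> H2 at depth 24
  add 129.167.0.0/16 -> H0 at depth 16
  lookup 129.167.87.63: bits 10000001101001110 walk d0:-→d1:-→d2:-→d3:-→d4:-→d5:-→d6:-→d7:-→d8:-→d9:-→d10:-→d11:-→d12:-→d13:-→d14:-→d15:-→d16:H0→d17:- -> H0
  lookup 129.167.46.29: bits 100000011010011100101110 walk d0:-→d1:-→d2:-→d3:-→d4:-→d5:-→d6:-→d7:-→d8:-→d9:-→d10:-→d11:-→d12:-→d13:-→d14:-→d15:-→d16:H0→d17:-→d18:-→d19:-→d20:-→d21:-→d22:-→d23:-→d24:H2 -> H2
  - 129.167.46.0/24 clear@24
  - 129.167.0.0/16 clear@16
  add 11.223.131.224/28 -> H1 at depth 28
  add 0.0.0.0/0 -> H4 at depth 0
  lookup 21.90.123.96: bits 000 walk d0:H4→d1:-→d2:-→d3:- -> H4
  add 129.0.0.0/8 -> H0 at depth 8
  add 11.208.0.0/12 -> H2 at depth 12
  add 11.223.131.237/32 -> H2 at depth 32
  add 129.167.46.0/24 -> H0 at depth 24
  lookup 129.167.46.12: bits 100000011010011100101110 walk d0:H4→d1:-→d2:-→d3:-→d4:-→d5:-→d6:-→d7:-→d8:H0→d9:-→d10:-→d11:-→d12:-→d13:-→d14:-→d15:-→d16:-→d17:-→d18:-→d19:-→d20:-→d21:-→d22:-→d23:-→d24:H0 -> H0
  add 28.0.0.0/8 -> H2 at depth 8

== LOOKUPS ==
["H0","H2","H4","H0"]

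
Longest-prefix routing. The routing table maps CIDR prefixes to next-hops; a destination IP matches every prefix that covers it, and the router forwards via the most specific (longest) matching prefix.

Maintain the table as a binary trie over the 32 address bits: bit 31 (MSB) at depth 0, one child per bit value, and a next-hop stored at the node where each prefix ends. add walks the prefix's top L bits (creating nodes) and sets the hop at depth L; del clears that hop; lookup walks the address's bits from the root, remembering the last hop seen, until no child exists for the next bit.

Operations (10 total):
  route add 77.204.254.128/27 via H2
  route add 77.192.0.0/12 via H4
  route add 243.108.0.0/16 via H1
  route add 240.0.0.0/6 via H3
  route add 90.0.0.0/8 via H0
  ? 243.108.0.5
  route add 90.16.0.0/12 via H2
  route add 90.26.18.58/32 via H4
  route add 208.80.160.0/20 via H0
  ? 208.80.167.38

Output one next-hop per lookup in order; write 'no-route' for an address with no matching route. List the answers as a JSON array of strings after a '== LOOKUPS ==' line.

Apply in order:
  + 77.204.254.128/27 (H2) depth=27
  + 77.192.0.0/12 (H4) depth=12
  + 243.108.0.0/16 (H1) depth=16
  + 240.0.0.0/6 (H3) depth=6
  + 90.0.0.0/8 (H0) depth=8
  Q 243.108.0.5: descend 1111001101101100 ; hops seen [H3,H1] ; pick H1
  + 90.16.0.0/12 (H2) depth=12
  + 90.26.18.58/32 (H4) depth=32
  + 208.80.160.0/20 (H0) depth=20
  Q 208.80.167.38: descend 11010000010100001010 ; hops seen [H0] ; pick H0

== LOOKUPS ==
["H1","H0"]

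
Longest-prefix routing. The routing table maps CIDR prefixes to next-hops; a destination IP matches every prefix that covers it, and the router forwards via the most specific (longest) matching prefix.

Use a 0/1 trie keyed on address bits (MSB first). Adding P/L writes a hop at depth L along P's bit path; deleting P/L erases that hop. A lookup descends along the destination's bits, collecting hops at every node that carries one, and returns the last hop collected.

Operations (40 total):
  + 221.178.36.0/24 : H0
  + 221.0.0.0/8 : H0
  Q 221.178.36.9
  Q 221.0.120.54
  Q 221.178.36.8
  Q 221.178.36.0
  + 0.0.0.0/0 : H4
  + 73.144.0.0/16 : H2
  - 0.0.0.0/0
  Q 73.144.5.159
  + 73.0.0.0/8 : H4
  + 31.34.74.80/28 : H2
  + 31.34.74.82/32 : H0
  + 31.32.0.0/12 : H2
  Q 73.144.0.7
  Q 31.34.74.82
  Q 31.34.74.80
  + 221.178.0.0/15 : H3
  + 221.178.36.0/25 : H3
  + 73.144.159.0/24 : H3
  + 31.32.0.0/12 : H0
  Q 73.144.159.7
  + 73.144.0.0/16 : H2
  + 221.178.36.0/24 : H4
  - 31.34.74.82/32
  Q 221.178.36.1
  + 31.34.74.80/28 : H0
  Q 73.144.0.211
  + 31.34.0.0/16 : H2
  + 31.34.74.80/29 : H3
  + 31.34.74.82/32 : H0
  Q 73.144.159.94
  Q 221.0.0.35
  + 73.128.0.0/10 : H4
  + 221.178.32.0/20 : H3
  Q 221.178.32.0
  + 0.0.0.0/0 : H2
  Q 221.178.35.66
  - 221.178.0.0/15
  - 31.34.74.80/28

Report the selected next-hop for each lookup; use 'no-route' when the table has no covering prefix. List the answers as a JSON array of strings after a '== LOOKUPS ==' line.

Trace:
  + 221.178.36.0/24 (H0) depth=24
  + 221.0.0.0/8 (H0) depth=8
  lookup 221.178.36.9: bits 110111011011001000100100 walk d0:-→d1:-→d2:-→d3:-→d4:-→d5:-→d6:-→d7:-→d8:H0→d9:-→d10:-→d11:-→d12:-→d13:-→d14:-→d15:-→d16:-→d17:-→d18:-→d19:-→d20:-→d21:-→d22:-→d23:-→d24:H0 -> H0
  lookup 221.0.120.54: bits 11011101 walk d0:-→d1:-→d2:-→d3:-→d4:-→d5:-→d6:-→d7:-→d8:H0 -> H0
  lookup 221.178.36.8: bits 110111011011001000100100 walk d0:-→d1:-→d2:-→d3:-→d4:-→d5:-→d6:-→d7:-→d8:H0→d9:-→d10:-→d11:-→d12:-→d13:-→d14:-→d15:-→d16:-→d17:-→d18:-→d19:-→d20:-→d21:-→d22:-→d23:-→d24:H0 -> H0
  lookup 221.178.36.0: bits 110111011011001000100100 walk d0:-→d1:-→d2:-→d3:-→d4:-→d5:-→d6:-→d7:-→d8:H0→d9:-→d10:-→d11:-→d12:-→d13:-→d14:-→d15:-→d16:-→d17:-→d18:-→d19:-→d20:-→d21:-→d22:-→d23:-→d24:H0 -> H0
  + 0.0.0.0/0 (H4) depth=0
  + 73.144.0.0/16 (H2) depth=16
  del 0.0.0.0/0 (clear depth 0)
  lookup 73.144.5.159: bits 0100100110010000 walk d0:-→d1:-→d2:-→d3:-→d4:-→d5:-→d6:-→d7:-→d8:-→d9:-→d10:-→d11:-→d12:-→d13:-→d14:-→d15:-→d16:H2 -> H2
  + 73.0.0.0/8 (H4) depth=8
  + 31.34.74.80/28 (H2) depth=28
  + 31.34.74.82/32 (H0) depth=32
  + 31.32.0.0/12 (H2) depth=12
  lookup 73.144.0.7: bits 0100100110010000 walk d0:-→d1:-→d2:-→d3:-→d4:-→d5:-→d6:-→d7:-→d8:H4→d9:-→d10:-→d11:-→d12:-→d13:-→d14:-→d15:-→d16:H2 -> H2
  lookup 31.34.74.82: bits 00011111001000100100101001010010 walk d0:-→d1:-→d2:-→d3:-→d4:-→d5:-→d6:-→d7:-→d8:-→d9:-→d10:-→d11:-→d12:H2→d13:-→d14:-→d15:-→d16:-→d17:-→d18:-→d19:-→d20:-→d21:-→d22:-→d23:-→d24:-→d25:-→d26:-→d27:-→d28:H2→d29:-→d30:-→d31:-→d32:H0 -> H0
  lookup 31.34.74.80: bits 000111110010001001001010010100 walk d0:-→d1:-→d2:-→d3:-→d4:-→d5:-→d6:-→d7:-→d8:-→d9:-→d10:-→d11:-→d12:H2→d13:-→d14:-→d15:-→d16:-→d17:-→d18:-→d19:-→d20:-→d21:-→d22:-→d23:-→d24:-→d25:-→d26:-→d27:-→d28:H2→d29:-→d30:- -> H2
  + 221.178.0.0/15 (H3) depth=15
  + 221.178.36.0/25 (H3) depth=25
  + 73.144.159.0/24 (H3) depth=24
  + 31.32.0.0/12 (H0) depth=12
  lookup 73.144.159.7: bits 010010011001000010011111 walk d0:-→d1:-→d2:-→d3:-→d4:-→d5:-→d6:-→d7:-→d8:H4→d9:-→d10:-→d11:-→d12:-→d13:-→d14:-→d15:-→d16:H2→d17:-→d18:-→d19:-→d20:-→d21:-→d22:-→d23:-→d24:H3 -> H3
  + 73.144.0.0/16 (H2) depth=16
  + 221.178.36.0/24 (H4) depth=24
  del 31.34.74.82/32 (clear depth 32)
  lookup 221.178.36.1: bits 1101110110110010001001000 walk d0:-→d1:-→d2:-→d3:-→d4:-→d5:-→d6:-→d7:-→d8:H0→d9:-→d10:-→d11:-→d12:-→d13:-→d14:-→d15:H3→d16:-→d17:-→d18:-→d19:-→d20:-→d21:-→d22:-→d23:-→d24:H4→d25:H3 -> H3
  + 31.34.74.80/28 (H0) depth=28
  lookup 73.144.0.211: bits 0100100110010000 walk d0:-→d1:-→d2:-→d3:-→d4:-→d5:-→d6:-→d7:-→d8:H4→d9:-→d10:-→d11:-→d12:-→d13:-→d14:-→d15:-→d16:H2 -> H2
  + 31.34.0.0/16 (H2) depth=16
  + 31.34.74.80/29 (H3) depth=29
  + 31.34.74.82/32 (H0) depth=32
  lookup 73.144.159.94: bits 010010011001000010011111 walk d0:-→d1:-→d2:-→d3:-→d4:-→d5:-→d6:-→d7:-→d8:H4→d9:-→d10:-→d11:-→d12:-→d13:-→d14:-→d15:-→d16:H2→d17:-→d18:-→d19:-→d20:-→d21:-→d22:-→d23:-→d24:H3 -> H3
  lookup 221.0.0.35: bits 11011101 walk d0:-→d1:-→d2:-→d3:-→d4:-→d5:-→d6:-→d7:-→d8:H0 -> H0
  + 73.128.0.0/10 (H4) depth=10
  + 221.178.32.0/20 (H3) depth=20
  lookup 221.178.32.0: bits 110111011011001000100 walk d0:-→d1:-→d2:-→d3:-→d4:-→d5:-→d6:-→d7:-→d8:H0→d9:-→d10:-→d11:-→d12:-→d13:-→d14:-→d15:H3→d16:-→d17:-→d18:-→d19:-→d20:H3→d21:- -> H3
  + 0.0.0.0/0 (H2) depth=0
  lookup 221.178.35.66: bits 110111011011001000100 walk d0:H2→d1:-→d2:-→d3:-→d4:-→d5:-→d6:-→d7:-→d8:H0→d9:-→d10:-→d11:-→d12:-→d13:-→d14:-→d15:H3→d16:-→d17:-→d18:-→d19:-→d20:H3→d21:- -> H3
  del 221.178.0.0/15 (clear depth 15)
  del 31.34.74.80/28 (clear depth 28)

== LOOKUPS ==
["H0","H0","H0","H0","H2","H2","H0","H2","H3","H3","H2","H3","H0","H3","H3"]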